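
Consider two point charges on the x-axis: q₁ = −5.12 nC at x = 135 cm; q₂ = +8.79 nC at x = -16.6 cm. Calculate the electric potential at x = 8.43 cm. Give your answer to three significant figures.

279 V

Electric potential is a scalar, so the contributions from each charge add algebraically: V = Σ kqᵢ/rᵢ.
Distances from the field point to each charge: r₁ = 1.27 m, r₂ = 0.250 m.
V = k[(-5.12×10⁻⁹)/(1.27) + (8.79×10⁻⁹)/(0.250)] = 279 V.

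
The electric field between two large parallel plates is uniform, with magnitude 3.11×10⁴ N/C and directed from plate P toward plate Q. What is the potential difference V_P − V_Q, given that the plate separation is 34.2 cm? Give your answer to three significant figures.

In a uniform field, potential decreases in the direction of E: ΔV = −E·d for a displacement d parallel to E.
Going from Q to P is a displacement of 34.2 cm opposite to the field, so V_P − V_Q = +Ed = 1.06×10⁴ V.

1.06×10⁴ V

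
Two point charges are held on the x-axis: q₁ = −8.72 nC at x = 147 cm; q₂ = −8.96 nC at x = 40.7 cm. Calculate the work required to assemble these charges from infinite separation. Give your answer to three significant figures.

The work to assemble the configuration equals its total potential energy, U = Σ kqᵢqⱼ/rᵢⱼ over all pairs.
Pair separations: r₁₂ = 1.06 m.
U = (6.61×10⁻⁷) = 6.61×10⁻⁷ J.

6.61×10⁻⁷ J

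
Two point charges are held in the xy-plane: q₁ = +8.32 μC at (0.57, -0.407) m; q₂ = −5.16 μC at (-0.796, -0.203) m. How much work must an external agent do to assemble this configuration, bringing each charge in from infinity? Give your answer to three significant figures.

The assembly work is the sum of pairwise potential energies, U = Σ_{i<j} kqᵢqⱼ/rᵢⱼ.
Pair separations: r₁₂ = 1.38 m.
U = (-0.279) = -0.279 J.

-0.279 J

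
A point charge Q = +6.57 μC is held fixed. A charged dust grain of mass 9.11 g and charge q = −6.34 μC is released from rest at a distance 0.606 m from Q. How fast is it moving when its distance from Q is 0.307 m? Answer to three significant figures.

11.5 m/s

Only the electrostatic force acts, so mechanical energy is conserved: ½mv² = U₁ − U₂ = kQq(1/r₁ − 1/r₂).
U₁ − U₂ = (8.99×10⁹ N·m²/C²)(6.57×10⁻⁶ C)(-6.34×10⁻⁶ C)(1/0.606 − 1/0.307) = 0.602 J.
v = √(2·0.602/9.11×10⁻³) = 11.5 m/s.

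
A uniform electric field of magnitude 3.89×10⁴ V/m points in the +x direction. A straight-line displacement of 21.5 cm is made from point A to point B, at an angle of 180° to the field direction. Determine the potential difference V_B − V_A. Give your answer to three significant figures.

8360 V

Only the component of displacement along E changes the potential: ΔV = −E·d·cosθ.
ΔV = −(3.89×10⁴ V/m)(0.215 m)cos180° = 8360 V.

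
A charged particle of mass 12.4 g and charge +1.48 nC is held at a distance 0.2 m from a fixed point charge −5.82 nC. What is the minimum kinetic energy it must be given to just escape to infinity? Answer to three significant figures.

3.87×10⁻⁷ J

To just escape, total mechanical energy must reach zero at infinity: ½mv²_min + U = 0, so ½mv²_min = −U = |kQq|/r.
|U| = |kQq|/r = (8.99×10⁹ N·m²/C²)(5.82×10⁻⁹)(1.48×10⁻⁹)/(0.200) = 3.87×10⁻⁷ J.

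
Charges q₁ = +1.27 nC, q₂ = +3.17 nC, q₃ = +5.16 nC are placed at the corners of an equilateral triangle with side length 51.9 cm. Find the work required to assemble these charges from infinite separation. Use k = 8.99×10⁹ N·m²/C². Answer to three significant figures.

4.67×10⁻⁷ J

The work to assemble the configuration equals its total potential energy, U = Σ kqᵢqⱼ/rᵢⱼ over all pairs.
All three pair separations equal the side length, 0.519 m.
U = (6.97×10⁻⁸) + (1.14×10⁻⁷) + (2.83×10⁻⁷) = 4.67×10⁻⁷ J.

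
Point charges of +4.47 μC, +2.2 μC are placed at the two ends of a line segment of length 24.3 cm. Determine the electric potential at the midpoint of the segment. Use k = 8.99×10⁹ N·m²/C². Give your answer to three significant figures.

The total potential is the scalar sum of each charge's contribution, V = Σ kqᵢ/rᵢ.
Each charge is 0.121 m from the midpoint.
V = k[(4.47×10⁻⁶)/(0.121) + (2.20×10⁻⁶)/(0.121)] = 4.94×10⁵ V.

4.94×10⁵ V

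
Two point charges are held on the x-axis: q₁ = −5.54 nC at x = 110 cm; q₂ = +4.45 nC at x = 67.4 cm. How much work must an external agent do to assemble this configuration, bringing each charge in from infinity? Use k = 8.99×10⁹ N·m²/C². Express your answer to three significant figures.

The assembly work is the sum of pairwise potential energies, U = Σ_{i<j} kqᵢqⱼ/rᵢⱼ.
Pair separations: r₁₂ = 0.426 m.
U = (-5.20×10⁻⁷) = -5.20×10⁻⁷ J.

-5.20×10⁻⁷ J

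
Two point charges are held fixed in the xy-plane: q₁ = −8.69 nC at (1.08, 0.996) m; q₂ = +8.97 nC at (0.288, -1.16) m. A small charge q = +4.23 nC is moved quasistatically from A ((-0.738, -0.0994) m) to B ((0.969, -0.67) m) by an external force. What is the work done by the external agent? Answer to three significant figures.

For quasistatic motion the external work equals the change in potential energy: W_ext = qΔV = q(V_B − V_A).
At A: distances to the source charges are 2.12 m, 1.48 m; V_A = Σ kqᵢ/rᵢ = 17.8 V.
At B: distances to the source charges are 1.67 m, 0.839 m; V_B = Σ kqᵢ/rᵢ = 49.3 V.
ΔV = V_B − V_A = 31.5 V.
W_ext = qΔV = (4.23×10⁻⁹ C)(31.5 V) = 1.33×10⁻⁷ J.

1.33×10⁻⁷ J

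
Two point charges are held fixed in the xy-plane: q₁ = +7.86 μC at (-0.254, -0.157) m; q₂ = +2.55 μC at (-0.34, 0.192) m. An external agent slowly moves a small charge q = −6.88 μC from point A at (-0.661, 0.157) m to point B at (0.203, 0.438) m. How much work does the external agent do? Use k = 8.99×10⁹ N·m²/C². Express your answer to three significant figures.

0.522 J

For quasistatic motion the external work equals the change in potential energy: W_ext = qΔV = q(V_B − V_A).
At A: distances to the source charges are 0.514 m, 0.323 m; V_A = Σ kqᵢ/rᵢ = 2.08×10⁵ V.
At B: distances to the source charges are 0.750 m, 0.596 m; V_B = Σ kqᵢ/rᵢ = 1.33×10⁵ V.
ΔV = V_B − V_A = -7.58×10⁴ V.
W_ext = qΔV = (-6.88×10⁻⁶ C)(-7.58×10⁴ V) = 0.522 J.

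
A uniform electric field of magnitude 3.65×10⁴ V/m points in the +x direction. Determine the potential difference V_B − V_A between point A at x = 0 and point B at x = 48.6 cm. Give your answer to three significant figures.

-1.77×10⁴ V

In a uniform field, potential decreases in the direction of E: V_B − V_A = −E·Δx.
V_B − V_A = −(3.65×10⁴ V/m)(0.486 m) = -1.77×10⁴ V.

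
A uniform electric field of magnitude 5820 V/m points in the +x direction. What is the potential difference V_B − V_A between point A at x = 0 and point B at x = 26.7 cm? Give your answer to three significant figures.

In a uniform field, potential decreases in the direction of E: V_B − V_A = −E·Δx.
V_B − V_A = −(5820 V/m)(0.267 m) = -1550 V.

-1550 V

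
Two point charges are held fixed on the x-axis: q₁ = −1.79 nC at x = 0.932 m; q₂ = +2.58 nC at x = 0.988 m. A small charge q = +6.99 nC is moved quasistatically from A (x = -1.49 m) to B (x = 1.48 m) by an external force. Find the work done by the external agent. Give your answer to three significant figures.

For quasistatic motion the external work equals the change in potential energy: W_ext = qΔV = q(V_B − V_A).
At A: distances to the source charges are 2.42 m, 2.48 m; V_A = Σ kqᵢ/rᵢ = 2.72 V.
At B: distances to the source charges are 0.548 m, 0.492 m; V_B = Σ kqᵢ/rᵢ = 17.8 V.
ΔV = V_B − V_A = 15.1 V.
W_ext = qΔV = (6.99×10⁻⁹ C)(15.1 V) = 1.05×10⁻⁷ J.

1.05×10⁻⁷ J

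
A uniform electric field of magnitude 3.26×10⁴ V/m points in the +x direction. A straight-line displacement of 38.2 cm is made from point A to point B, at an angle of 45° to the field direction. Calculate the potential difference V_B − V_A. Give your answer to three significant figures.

Only the component of displacement along E changes the potential: ΔV = −E·d·cosθ.
ΔV = −(3.26×10⁴ V/m)(0.382 m)cos45° = -8810 V.

-8810 V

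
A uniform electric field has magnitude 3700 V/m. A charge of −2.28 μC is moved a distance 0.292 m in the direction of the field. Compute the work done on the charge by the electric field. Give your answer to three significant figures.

The potential change for a displacement 0.292 m in the direction of the field is ΔV = −Ed = -1080 V.
W_field = −qΔV = -2.46×10⁻³ J.

-2.46×10⁻³ J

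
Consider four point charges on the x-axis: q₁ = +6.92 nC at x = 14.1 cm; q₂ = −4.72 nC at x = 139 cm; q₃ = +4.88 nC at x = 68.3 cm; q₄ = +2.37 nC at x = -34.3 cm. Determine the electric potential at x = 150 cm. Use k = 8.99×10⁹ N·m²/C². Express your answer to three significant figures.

The total potential is the scalar sum of each charge's contribution, V = Σ kqᵢ/rᵢ.
Distances from the field point to each charge: r₁ = 1.36 m, r₂ = 0.110 m, r₃ = 0.817 m, r₄ = 1.84 m.
V = k[(6.92×10⁻⁹)/(1.36) + (-4.72×10⁻⁹)/(0.110) + (4.88×10⁻⁹)/(0.817) + (2.37×10⁻⁹)/(1.84)] = -275 V.

-275 V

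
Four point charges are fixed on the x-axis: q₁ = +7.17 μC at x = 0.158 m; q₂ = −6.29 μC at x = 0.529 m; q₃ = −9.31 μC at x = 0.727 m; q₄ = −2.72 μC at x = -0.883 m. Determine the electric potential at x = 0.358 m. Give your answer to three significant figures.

The total potential is the scalar sum of each charge's contribution, V = Σ kqᵢ/rᵢ.
Distances from the field point to each charge: r₁ = 0.200 m, r₂ = 0.171 m, r₃ = 0.369 m, r₄ = 1.24 m.
V = k[(7.17×10⁻⁶)/(0.200) + (-6.29×10⁻⁶)/(0.171) + (-9.31×10⁻⁶)/(0.369) + (-2.72×10⁻⁶)/(1.24)] = -2.55×10⁵ V.

-2.55×10⁵ V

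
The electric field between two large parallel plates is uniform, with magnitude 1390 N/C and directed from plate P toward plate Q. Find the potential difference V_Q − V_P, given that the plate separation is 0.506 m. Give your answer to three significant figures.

In a uniform field, potential decreases in the direction of E: ΔV = −E·d for a displacement d parallel to E.
Going from P to Q is a displacement of 0.506 m along the field, so V_Q − V_P = −Ed = -703 V.

-703 V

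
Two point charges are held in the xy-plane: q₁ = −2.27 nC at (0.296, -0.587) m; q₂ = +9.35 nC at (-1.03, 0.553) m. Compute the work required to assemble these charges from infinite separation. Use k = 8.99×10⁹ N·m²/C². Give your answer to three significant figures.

-1.09×10⁻⁷ J

The work to assemble the configuration equals its total potential energy, U = Σ kqᵢqⱼ/rᵢⱼ over all pairs.
Pair separations: r₁₂ = 1.75 m.
U = (-1.09×10⁻⁷) = -1.09×10⁻⁷ J.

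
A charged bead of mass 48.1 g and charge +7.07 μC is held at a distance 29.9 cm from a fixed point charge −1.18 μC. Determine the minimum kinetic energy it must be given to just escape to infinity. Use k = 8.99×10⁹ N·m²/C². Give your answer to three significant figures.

0.251 J

To just escape, total mechanical energy must reach zero at infinity: ½mv²_min + U = 0, so ½mv²_min = −U = |kQq|/r.
|U| = |kQq|/r = (8.99×10⁹ N·m²/C²)(1.18×10⁻⁶)(7.07×10⁻⁶)/(0.299) = 0.251 J.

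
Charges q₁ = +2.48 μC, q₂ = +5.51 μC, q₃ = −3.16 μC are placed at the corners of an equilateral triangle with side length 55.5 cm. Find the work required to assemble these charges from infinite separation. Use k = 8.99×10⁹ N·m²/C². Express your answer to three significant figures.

The assembly work is the sum of pairwise potential energies, U = Σ_{i<j} kqᵢqⱼ/rᵢⱼ.
All three pair separations equal the side length, 0.555 m.
U = (0.221) + (-0.127) + (-0.282) = -0.188 J.

-0.188 J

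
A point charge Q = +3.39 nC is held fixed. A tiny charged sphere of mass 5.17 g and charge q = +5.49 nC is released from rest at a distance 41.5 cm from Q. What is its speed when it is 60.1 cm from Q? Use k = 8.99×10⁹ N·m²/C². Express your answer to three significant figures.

6.95×10⁻³ m/s

Only the electrostatic force acts, so mechanical energy is conserved: ½mv² = U₁ − U₂ = kQq(1/r₁ − 1/r₂).
U₁ − U₂ = (8.99×10⁹ N·m²/C²)(3.39×10⁻⁹ C)(5.49×10⁻⁹ C)(1/0.415 − 1/0.601) = 1.25×10⁻⁷ J.
v = √(2·1.25×10⁻⁷/5.17×10⁻³) = 6.95×10⁻³ m/s.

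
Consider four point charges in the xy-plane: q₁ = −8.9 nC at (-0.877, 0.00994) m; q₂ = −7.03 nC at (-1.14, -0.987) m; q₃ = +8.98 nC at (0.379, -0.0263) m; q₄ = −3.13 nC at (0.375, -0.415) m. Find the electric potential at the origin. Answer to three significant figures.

29.1 V

Electric potential is a scalar, so the contributions from each charge add algebraically: V = Σ kqᵢ/rᵢ.
Distances from the field point to each charge: r₁ = 0.877 m, r₂ = 1.51 m, r₃ = 0.380 m, r₄ = 0.559 m.
V = k[(-8.90×10⁻⁹)/(0.877) + (-7.03×10⁻⁹)/(1.51) + (8.98×10⁻⁹)/(0.380) + (-3.13×10⁻⁹)/(0.559)] = 29.1 V.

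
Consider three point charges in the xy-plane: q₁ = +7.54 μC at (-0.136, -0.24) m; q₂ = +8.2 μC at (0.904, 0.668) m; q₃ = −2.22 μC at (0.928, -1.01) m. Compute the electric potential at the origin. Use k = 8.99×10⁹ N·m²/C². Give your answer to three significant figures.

2.97×10⁵ V

The total potential is the scalar sum of each charge's contribution, V = Σ kqᵢ/rᵢ.
Distances from the field point to each charge: r₁ = 0.276 m, r₂ = 1.12 m, r₃ = 1.37 m.
V = k[(7.54×10⁻⁶)/(0.276) + (8.20×10⁻⁶)/(1.12) + (-2.22×10⁻⁶)/(1.37)] = 2.97×10⁵ V.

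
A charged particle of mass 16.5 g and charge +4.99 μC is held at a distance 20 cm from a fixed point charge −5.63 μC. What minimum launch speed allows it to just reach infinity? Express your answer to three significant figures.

To just escape, total mechanical energy must reach zero at infinity: ½mv²_min + U = 0, so ½mv²_min = −U = |kQq|/r.
|U| = |kQq|/r = (8.99×10⁹ N·m²/C²)(5.63×10⁻⁶)(4.99×10⁻⁶)/(0.200) = 1.26 J.
v_min = √(2|U|/m) = √(2·1.26/0.0165) = 12.4 m/s.

12.4 m/s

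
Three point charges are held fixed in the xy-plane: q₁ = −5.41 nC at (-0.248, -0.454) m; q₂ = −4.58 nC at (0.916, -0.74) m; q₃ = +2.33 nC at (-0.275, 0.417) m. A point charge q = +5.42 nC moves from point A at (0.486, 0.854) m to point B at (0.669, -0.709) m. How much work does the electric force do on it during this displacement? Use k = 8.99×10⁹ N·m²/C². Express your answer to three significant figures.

The work done by the electric force is W_field = −ΔU = −q(V_B − V_A) = q(V_A − V_B).
At A: distances to the source charges are 1.50 m, 1.65 m, 0.878 m; V_A = Σ kqᵢ/rᵢ = -33.5 V.
At B: distances to the source charges are 0.952 m, 0.249 m, 1.47 m; V_B = Σ kqᵢ/rᵢ = -202 V.
ΔV = V_B − V_A = -169 V.
W_field = −qΔV = −(5.42×10⁻⁹ C)(-169 V) = 9.15×10⁻⁷ J.

9.15×10⁻⁷ J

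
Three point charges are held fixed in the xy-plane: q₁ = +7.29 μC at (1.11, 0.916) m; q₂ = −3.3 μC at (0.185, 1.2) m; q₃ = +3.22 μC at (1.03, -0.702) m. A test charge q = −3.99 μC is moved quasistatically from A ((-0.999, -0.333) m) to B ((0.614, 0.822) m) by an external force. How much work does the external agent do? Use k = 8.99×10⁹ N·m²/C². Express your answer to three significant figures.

For quasistatic motion the external work equals the change in potential energy: W_ext = qΔV = q(V_B − V_A).
At A: distances to the source charges are 2.45 m, 1.94 m, 2.06 m; V_A = Σ kqᵢ/rᵢ = 2.55×10⁴ V.
At B: distances to the source charges are 0.505 m, 0.572 m, 1.58 m; V_B = Σ kqᵢ/rᵢ = 9.63×10⁴ V.
ΔV = V_B − V_A = 7.08×10⁴ V.
W_ext = qΔV = (-3.99×10⁻⁶ C)(7.08×10⁴ V) = -0.282 J.

-0.282 J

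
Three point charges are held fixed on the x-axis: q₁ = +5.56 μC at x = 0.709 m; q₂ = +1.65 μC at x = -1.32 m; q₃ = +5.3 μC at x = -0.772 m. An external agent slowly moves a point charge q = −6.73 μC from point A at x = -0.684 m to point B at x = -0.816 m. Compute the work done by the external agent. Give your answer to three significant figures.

-3.66 J

For quasistatic motion the external work equals the change in potential energy: W_ext = qΔV = q(V_B − V_A).
At A: distances to the source charges are 1.39 m, 0.636 m, 0.0880 m; V_A = Σ kqᵢ/rᵢ = 6.01×10⁵ V.
At B: distances to the source charges are 1.52 m, 0.504 m, 0.0440 m; V_B = Σ kqᵢ/rᵢ = 1.15×10⁶ V.
ΔV = V_B − V_A = 5.44×10⁵ V.
W_ext = qΔV = (-6.73×10⁻⁶ C)(5.44×10⁵ V) = -3.66 J.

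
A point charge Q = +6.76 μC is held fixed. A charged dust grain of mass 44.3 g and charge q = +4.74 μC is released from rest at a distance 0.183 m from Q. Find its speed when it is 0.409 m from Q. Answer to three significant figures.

6.27 m/s

Only the electrostatic force acts, so mechanical energy is conserved: ½mv² = U₁ − U₂ = kQq(1/r₁ − 1/r₂).
U₁ − U₂ = (8.99×10⁹ N·m²/C²)(6.76×10⁻⁶ C)(4.74×10⁻⁶ C)(1/0.183 − 1/0.409) = 0.870 J.
v = √(2·0.870/0.0443) = 6.27 m/s.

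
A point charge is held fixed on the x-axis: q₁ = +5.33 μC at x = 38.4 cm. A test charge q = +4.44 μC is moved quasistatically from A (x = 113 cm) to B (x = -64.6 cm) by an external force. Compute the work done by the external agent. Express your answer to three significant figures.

For quasistatic motion the external work equals the change in potential energy: W_ext = qΔV = q(V_B − V_A).
At A: distance to the source charge is 0.746 m; V_A = kq₁/r = 6.42×10⁴ V.
At B: distance to the source charge is 1.03 m; V_B = kq₁/r = 4.65×10⁴ V.
ΔV = V_B − V_A = -1.77×10⁴ V.
W_ext = qΔV = (4.44×10⁻⁶ C)(-1.77×10⁴ V) = -0.0786 J.

-0.0786 J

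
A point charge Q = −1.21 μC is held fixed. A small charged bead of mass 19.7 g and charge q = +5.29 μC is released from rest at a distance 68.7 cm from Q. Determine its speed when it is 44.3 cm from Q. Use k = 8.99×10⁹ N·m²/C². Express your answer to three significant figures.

2.16 m/s

Only the electrostatic force acts, so mechanical energy is conserved: ½mv² = U₁ − U₂ = kQq(1/r₁ − 1/r₂).
U₁ − U₂ = (8.99×10⁹ N·m²/C²)(-1.21×10⁻⁶ C)(5.29×10⁻⁶ C)(1/0.687 − 1/0.443) = 0.0461 J.
v = √(2·0.0461/0.0197) = 2.16 m/s.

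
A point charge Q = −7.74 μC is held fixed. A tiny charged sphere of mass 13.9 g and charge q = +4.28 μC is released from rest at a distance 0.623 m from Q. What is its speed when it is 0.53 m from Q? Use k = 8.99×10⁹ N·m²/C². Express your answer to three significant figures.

3.47 m/s

Only the electrostatic force acts, so mechanical energy is conserved: ½mv² = U₁ − U₂ = kQq(1/r₁ − 1/r₂).
U₁ − U₂ = (8.99×10⁹ N·m²/C²)(-7.74×10⁻⁶ C)(4.28×10⁻⁶ C)(1/0.623 − 1/0.530) = 0.0839 J.
v = √(2·0.0839/0.0139) = 3.47 m/s.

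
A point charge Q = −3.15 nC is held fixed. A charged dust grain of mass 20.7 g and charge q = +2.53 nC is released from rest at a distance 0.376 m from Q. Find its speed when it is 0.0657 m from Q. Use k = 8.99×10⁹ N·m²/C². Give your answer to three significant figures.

9.32×10⁻³ m/s

Only the electrostatic force acts, so mechanical energy is conserved: ½mv² = U₁ − U₂ = kQq(1/r₁ − 1/r₂).
U₁ − U₂ = (8.99×10⁹ N·m²/C²)(-3.15×10⁻⁹ C)(2.53×10⁻⁹ C)(1/0.376 − 1/0.0657) = 9.00×10⁻⁷ J.
v = √(2·9.00×10⁻⁷/0.0207) = 9.32×10⁻³ m/s.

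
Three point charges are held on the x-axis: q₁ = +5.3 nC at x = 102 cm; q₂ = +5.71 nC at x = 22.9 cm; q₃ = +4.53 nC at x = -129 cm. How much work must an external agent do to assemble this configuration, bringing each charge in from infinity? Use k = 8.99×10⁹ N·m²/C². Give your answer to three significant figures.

5.90×10⁻⁷ J

The work to assemble the configuration equals its total potential energy, U = Σ kqᵢqⱼ/rᵢⱼ over all pairs.
Pair separations: r₁₂ = 0.791 m, r₁₃ = 2.31 m, r₂₃ = 1.52 m.
U = (3.44×10⁻⁷) + (9.34×10⁻⁸) + (1.53×10⁻⁷) = 5.90×10⁻⁷ J.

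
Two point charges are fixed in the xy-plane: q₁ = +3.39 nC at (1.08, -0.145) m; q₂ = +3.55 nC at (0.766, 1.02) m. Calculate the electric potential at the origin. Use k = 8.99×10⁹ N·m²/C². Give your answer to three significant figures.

The total potential is the scalar sum of each charge's contribution, V = Σ kqᵢ/rᵢ.
Distances from the field point to each charge: r₁ = 1.09 m, r₂ = 1.28 m.
V = k[(3.39×10⁻⁹)/(1.09) + (3.55×10⁻⁹)/(1.28)] = 53.0 V.

53.0 V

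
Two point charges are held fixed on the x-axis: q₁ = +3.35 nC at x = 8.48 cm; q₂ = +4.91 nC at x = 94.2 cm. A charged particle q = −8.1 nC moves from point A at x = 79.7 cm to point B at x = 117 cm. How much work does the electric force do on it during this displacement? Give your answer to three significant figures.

-1.02×10⁻⁶ J

The work done by the electric force is W_field = −ΔU = −q(V_B − V_A) = q(V_A − V_B).
At A: distances to the source charges are 0.712 m, 0.145 m; V_A = Σ kqᵢ/rᵢ = 347 V.
At B: distances to the source charges are 1.09 m, 0.228 m; V_B = Σ kqᵢ/rᵢ = 221 V.
ΔV = V_B − V_A = -125 V.
W_field = −qΔV = −(-8.10×10⁻⁹ C)(-125 V) = -1.02×10⁻⁶ J.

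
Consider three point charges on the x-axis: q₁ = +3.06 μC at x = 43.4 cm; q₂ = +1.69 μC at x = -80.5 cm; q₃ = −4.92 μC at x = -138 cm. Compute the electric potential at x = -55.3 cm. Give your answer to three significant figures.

Electric potential is a scalar, so the contributions from each charge add algebraically: V = Σ kqᵢ/rᵢ.
Distances from the field point to each charge: r₁ = 0.987 m, r₂ = 0.252 m, r₃ = 0.827 m.
V = k[(3.06×10⁻⁶)/(0.987) + (1.69×10⁻⁶)/(0.252) + (-4.92×10⁻⁶)/(0.827)] = 3.47×10⁴ V.

3.47×10⁴ V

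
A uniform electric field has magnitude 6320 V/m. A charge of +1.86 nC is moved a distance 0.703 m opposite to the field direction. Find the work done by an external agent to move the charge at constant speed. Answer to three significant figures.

The potential change for a displacement 0.703 m opposite to the field direction is ΔV = +Ed = 4440 V.
W_ext = qΔV = 8.26×10⁻⁶ J.

8.26×10⁻⁶ J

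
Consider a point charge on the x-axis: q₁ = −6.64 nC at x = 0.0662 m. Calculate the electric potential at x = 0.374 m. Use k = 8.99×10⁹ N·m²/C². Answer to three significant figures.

-194 V

Electric potential is a scalar, so the contributions from each charge add algebraically: V = Σ kqᵢ/rᵢ.
V = k[(-6.64×10⁻⁹)/(0.308)] = -194 V.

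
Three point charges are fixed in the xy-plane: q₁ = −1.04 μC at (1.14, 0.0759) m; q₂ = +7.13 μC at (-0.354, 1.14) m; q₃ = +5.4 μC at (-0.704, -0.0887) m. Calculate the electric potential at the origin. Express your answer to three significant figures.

The total potential is the scalar sum of each charge's contribution, V = Σ kqᵢ/rᵢ.
Distances from the field point to each charge: r₁ = 1.14 m, r₂ = 1.19 m, r₃ = 0.710 m.
V = k[(-1.04×10⁻⁶)/(1.14) + (7.13×10⁻⁶)/(1.19) + (5.40×10⁻⁶)/(0.710)] = 1.14×10⁵ V.

1.14×10⁵ V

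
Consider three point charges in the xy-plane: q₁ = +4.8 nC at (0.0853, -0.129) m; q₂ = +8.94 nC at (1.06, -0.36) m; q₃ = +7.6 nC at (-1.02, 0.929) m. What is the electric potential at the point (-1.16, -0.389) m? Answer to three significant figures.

The total potential is the scalar sum of each charge's contribution, V = Σ kqᵢ/rᵢ.
Distances from the field point to each charge: r₁ = 1.27 m, r₂ = 2.22 m, r₃ = 1.33 m.
V = k[(4.80×10⁻⁹)/(1.27) + (8.94×10⁻⁹)/(2.22) + (7.60×10⁻⁹)/(1.33)] = 122 V.

122 V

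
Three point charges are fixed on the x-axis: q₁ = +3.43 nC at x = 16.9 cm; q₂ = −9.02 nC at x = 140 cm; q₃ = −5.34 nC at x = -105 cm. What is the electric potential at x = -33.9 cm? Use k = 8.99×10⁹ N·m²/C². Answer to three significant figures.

-53.4 V

The total potential is the scalar sum of each charge's contribution, V = Σ kqᵢ/rᵢ.
Distances from the field point to each charge: r₁ = 0.508 m, r₂ = 1.74 m, r₃ = 0.711 m.
V = k[(3.43×10⁻⁹)/(0.508) + (-9.02×10⁻⁹)/(1.74) + (-5.34×10⁻⁹)/(0.711)] = -53.4 V.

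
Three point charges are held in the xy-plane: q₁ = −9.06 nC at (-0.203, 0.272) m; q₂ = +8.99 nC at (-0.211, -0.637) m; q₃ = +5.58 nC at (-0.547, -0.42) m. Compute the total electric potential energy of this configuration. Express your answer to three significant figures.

-2.66×10⁻⁷ J

The assembly work is the sum of pairwise potential energies, U = Σ_{i<j} kqᵢqⱼ/rᵢⱼ.
Pair separations: r₁₂ = 0.909 m, r₁₃ = 0.773 m, r₂₃ = 0.400 m.
U = (-8.06×10⁻⁷) + (-5.88×10⁻⁷) + (1.13×10⁻⁶) = -2.66×10⁻⁷ J.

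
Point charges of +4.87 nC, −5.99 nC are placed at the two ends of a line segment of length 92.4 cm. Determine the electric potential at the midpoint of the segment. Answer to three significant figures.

-21.8 V

Electric potential is a scalar, so the contributions from each charge add algebraically: V = Σ kqᵢ/rᵢ.
Each charge is 0.462 m from the midpoint.
V = k[(4.87×10⁻⁹)/(0.462) + (-5.99×10⁻⁹)/(0.462)] = -21.8 V.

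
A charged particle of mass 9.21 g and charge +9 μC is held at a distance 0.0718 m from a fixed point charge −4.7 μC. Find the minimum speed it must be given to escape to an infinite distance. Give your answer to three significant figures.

To just escape, total mechanical energy must reach zero at infinity: ½mv²_min + U = 0, so ½mv²_min = −U = |kQq|/r.
|U| = |kQq|/r = (8.99×10⁹ N·m²/C²)(4.70×10⁻⁶)(9.00×10⁻⁶)/(0.0718) = 5.30 J.
v_min = √(2|U|/m) = √(2·5.30/9.21×10⁻³) = 33.9 m/s.

33.9 m/s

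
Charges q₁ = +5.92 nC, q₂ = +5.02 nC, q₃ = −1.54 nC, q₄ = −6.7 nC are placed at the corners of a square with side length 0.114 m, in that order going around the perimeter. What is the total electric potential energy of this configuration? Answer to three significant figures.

-2.96×10⁻⁶ J

The assembly work is the sum of pairwise potential energies, U = Σ_{i<j} kqᵢqⱼ/rᵢⱼ.
The four side pairs have separation 0.114 m and the two diagonal pairs 0.161 m.
Summing all 6 pair terms gives U = -2.96×10⁻⁶ J.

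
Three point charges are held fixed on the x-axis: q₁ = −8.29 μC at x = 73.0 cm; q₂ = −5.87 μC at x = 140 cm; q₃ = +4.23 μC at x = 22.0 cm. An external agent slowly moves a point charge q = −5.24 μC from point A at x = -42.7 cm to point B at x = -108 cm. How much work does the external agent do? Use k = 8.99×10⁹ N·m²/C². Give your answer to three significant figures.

For quasistatic motion the external work equals the change in potential energy: W_ext = qΔV = q(V_B − V_A).
At A: distances to the source charges are 1.16 m, 1.83 m, 0.647 m; V_A = Σ kqᵢ/rᵢ = -3.45×10⁴ V.
At B: distances to the source charges are 1.81 m, 2.48 m, 1.30 m; V_B = Σ kqᵢ/rᵢ = -3.32×10⁴ V.
ΔV = V_B − V_A = 1320 V.
W_ext = qΔV = (-5.24×10⁻⁶ C)(1320 V) = -6.92×10⁻³ J.

-6.92×10⁻³ J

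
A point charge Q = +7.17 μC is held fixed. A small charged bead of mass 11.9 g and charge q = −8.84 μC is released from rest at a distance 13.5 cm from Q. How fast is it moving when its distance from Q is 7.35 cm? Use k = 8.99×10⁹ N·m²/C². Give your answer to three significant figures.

24.4 m/s

Only the electrostatic force acts, so mechanical energy is conserved: ½mv² = U₁ − U₂ = kQq(1/r₁ − 1/r₂).
U₁ − U₂ = (8.99×10⁹ N·m²/C²)(7.17×10⁻⁶ C)(-8.84×10⁻⁶ C)(1/0.135 − 1/0.0735) = 3.53 J.
v = √(2·3.53/0.0119) = 24.4 m/s.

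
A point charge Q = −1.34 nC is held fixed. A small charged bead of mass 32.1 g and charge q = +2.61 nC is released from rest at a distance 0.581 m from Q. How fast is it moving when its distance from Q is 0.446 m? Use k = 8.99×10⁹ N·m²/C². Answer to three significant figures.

1.01×10⁻³ m/s

Only the electrostatic force acts, so mechanical energy is conserved: ½mv² = U₁ − U₂ = kQq(1/r₁ − 1/r₂).
U₁ − U₂ = (8.99×10⁹ N·m²/C²)(-1.34×10⁻⁹ C)(2.61×10⁻⁹ C)(1/0.581 − 1/0.446) = 1.64×10⁻⁸ J.
v = √(2·1.64×10⁻⁸/0.0321) = 1.01×10⁻³ m/s.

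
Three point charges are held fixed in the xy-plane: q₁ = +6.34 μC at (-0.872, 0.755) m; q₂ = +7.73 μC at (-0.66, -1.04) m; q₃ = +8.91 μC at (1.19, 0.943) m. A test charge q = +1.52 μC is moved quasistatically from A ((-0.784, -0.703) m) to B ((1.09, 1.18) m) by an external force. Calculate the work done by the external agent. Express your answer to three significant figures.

For quasistatic motion the external work equals the change in potential energy: W_ext = qΔV = q(V_B − V_A).
At A: distances to the source charges are 1.46 m, 0.359 m, 2.57 m; V_A = Σ kqᵢ/rᵢ = 2.64×10⁵ V.
At B: distances to the source charges are 2.01 m, 2.83 m, 0.257 m; V_B = Σ kqᵢ/rᵢ = 3.64×10⁵ V.
ΔV = V_B − V_A = 1.01×10⁵ V.
W_ext = qΔV = (1.52×10⁻⁶ C)(1.01×10⁵ V) = 0.153 J.

0.153 J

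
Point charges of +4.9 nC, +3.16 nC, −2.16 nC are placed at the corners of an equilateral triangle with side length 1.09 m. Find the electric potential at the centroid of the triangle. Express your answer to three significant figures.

84.3 V

The total potential is the scalar sum of each charge's contribution, V = Σ kqᵢ/rᵢ.
The distance from each vertex to the centroid is a/√3 = 0.629 m.
V = k[(4.90×10⁻⁹)/(0.629) + (3.16×10⁻⁹)/(0.629) + (-2.16×10⁻⁹)/(0.629)] = 84.3 V.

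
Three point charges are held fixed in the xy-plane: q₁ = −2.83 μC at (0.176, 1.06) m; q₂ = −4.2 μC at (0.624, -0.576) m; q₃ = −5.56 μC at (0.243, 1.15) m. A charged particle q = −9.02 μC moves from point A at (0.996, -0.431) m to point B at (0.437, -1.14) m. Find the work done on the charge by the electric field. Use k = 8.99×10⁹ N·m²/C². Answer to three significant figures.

0.372 J

The work done by the electric force is W_field = −ΔU = −q(V_B − V_A) = q(V_A − V_B).
At A: distances to the source charges are 1.70 m, 0.399 m, 1.75 m; V_A = Σ kqᵢ/rᵢ = -1.38×10⁵ V.
At B: distances to the source charges are 2.22 m, 0.594 m, 2.30 m; V_B = Σ kqᵢ/rᵢ = -9.68×10⁴ V.
ΔV = V_B − V_A = 4.13×10⁴ V.
W_field = −qΔV = −(-9.02×10⁻⁶ C)(4.13×10⁴ V) = 0.372 J.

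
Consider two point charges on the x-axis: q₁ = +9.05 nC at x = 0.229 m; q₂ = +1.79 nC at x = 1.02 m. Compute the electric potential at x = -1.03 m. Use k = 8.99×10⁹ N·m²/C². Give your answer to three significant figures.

The total potential is the scalar sum of each charge's contribution, V = Σ kqᵢ/rᵢ.
Distances from the field point to each charge: r₁ = 1.26 m, r₂ = 2.05 m.
V = k[(9.05×10⁻⁹)/(1.26) + (1.79×10⁻⁹)/(2.05)] = 72.5 V.

72.5 V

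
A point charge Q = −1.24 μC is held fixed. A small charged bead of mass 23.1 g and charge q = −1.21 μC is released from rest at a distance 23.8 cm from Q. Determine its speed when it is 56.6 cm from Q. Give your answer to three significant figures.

Only the electrostatic force acts, so mechanical energy is conserved: ½mv² = U₁ − U₂ = kQq(1/r₁ − 1/r₂).
U₁ − U₂ = (8.99×10⁹ N·m²/C²)(-1.24×10⁻⁶ C)(-1.21×10⁻⁶ C)(1/0.238 − 1/0.566) = 0.0328 J.
v = √(2·0.0328/0.0231) = 1.69 m/s.

1.69 m/s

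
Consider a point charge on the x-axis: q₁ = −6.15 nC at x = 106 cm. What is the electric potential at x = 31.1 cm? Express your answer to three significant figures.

Electric potential is a scalar, so the contributions from each charge add algebraically: V = Σ kqᵢ/rᵢ.
V = k[(-6.15×10⁻⁹)/(0.749)] = -73.8 V.

-73.8 V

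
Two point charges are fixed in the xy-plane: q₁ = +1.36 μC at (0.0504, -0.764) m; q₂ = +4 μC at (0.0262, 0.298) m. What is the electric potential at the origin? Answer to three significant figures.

The total potential is the scalar sum of each charge's contribution, V = Σ kqᵢ/rᵢ.
Distances from the field point to each charge: r₁ = 0.766 m, r₂ = 0.299 m.
V = k[(1.36×10⁻⁶)/(0.766) + (4.00×10⁻⁶)/(0.299)] = 1.36×10⁵ V.

1.36×10⁵ V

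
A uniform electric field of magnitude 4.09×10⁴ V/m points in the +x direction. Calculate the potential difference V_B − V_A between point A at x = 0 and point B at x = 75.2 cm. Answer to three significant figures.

In a uniform field, potential decreases in the direction of E: V_B − V_A = −E·Δx.
V_B − V_A = −(4.09×10⁴ V/m)(0.752 m) = -3.08×10⁴ V.

-3.08×10⁴ V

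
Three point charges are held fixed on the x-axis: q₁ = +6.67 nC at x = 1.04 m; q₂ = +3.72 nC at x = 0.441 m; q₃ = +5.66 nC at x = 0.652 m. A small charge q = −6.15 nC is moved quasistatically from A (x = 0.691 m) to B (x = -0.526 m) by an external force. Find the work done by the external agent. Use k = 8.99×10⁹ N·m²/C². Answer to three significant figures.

9.19×10⁻⁶ J

For quasistatic motion the external work equals the change in potential energy: W_ext = qΔV = q(V_B − V_A).
At A: distances to the source charges are 0.349 m, 0.250 m, 0.0390 m; V_A = Σ kqᵢ/rᵢ = 1610 V.
At B: distances to the source charges are 1.57 m, 0.967 m, 1.18 m; V_B = Σ kqᵢ/rᵢ = 116 V.
ΔV = V_B − V_A = -1490 V.
W_ext = qΔV = (-6.15×10⁻⁹ C)(-1490 V) = 9.19×10⁻⁶ J.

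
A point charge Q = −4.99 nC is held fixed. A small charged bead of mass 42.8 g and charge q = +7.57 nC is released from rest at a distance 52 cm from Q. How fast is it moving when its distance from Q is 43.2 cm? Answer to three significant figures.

2.49×10⁻³ m/s

Only the electrostatic force acts, so mechanical energy is conserved: ½mv² = U₁ − U₂ = kQq(1/r₁ − 1/r₂).
U₁ − U₂ = (8.99×10⁹ N·m²/C²)(-4.99×10⁻⁹ C)(7.57×10⁻⁹ C)(1/0.520 − 1/0.432) = 1.33×10⁻⁷ J.
v = √(2·1.33×10⁻⁷/0.0428) = 2.49×10⁻³ m/s.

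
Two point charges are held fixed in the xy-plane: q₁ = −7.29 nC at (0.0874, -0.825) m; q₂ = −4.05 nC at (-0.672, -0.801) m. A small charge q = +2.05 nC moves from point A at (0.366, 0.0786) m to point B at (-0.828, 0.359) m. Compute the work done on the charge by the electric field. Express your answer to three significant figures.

The work done by the electric force is W_field = −ΔU = −q(V_B − V_A) = q(V_A − V_B).
At A: distances to the source charges are 0.946 m, 1.36 m; V_A = Σ kqᵢ/rᵢ = -96.1 V.
At B: distances to the source charges are 1.50 m, 1.17 m; V_B = Σ kqᵢ/rᵢ = -74.9 V.
ΔV = V_B − V_A = 21.2 V.
W_field = −qΔV = −(2.05×10⁻⁹ C)(21.2 V) = -4.34×10⁻⁸ J.

-4.34×10⁻⁸ J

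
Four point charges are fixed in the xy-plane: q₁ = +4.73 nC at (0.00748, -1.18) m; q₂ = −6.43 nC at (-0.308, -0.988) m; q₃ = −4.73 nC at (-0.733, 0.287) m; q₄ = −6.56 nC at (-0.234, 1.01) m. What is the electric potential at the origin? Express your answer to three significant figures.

-131 V

Electric potential is a scalar, so the contributions from each charge add algebraically: V = Σ kqᵢ/rᵢ.
Distances from the field point to each charge: r₁ = 1.18 m, r₂ = 1.03 m, r₃ = 0.787 m, r₄ = 1.04 m.
V = k[(4.73×10⁻⁹)/(1.18) + (-6.43×10⁻⁹)/(1.03) + (-4.73×10⁻⁹)/(0.787) + (-6.56×10⁻⁹)/(1.04)] = -131 V.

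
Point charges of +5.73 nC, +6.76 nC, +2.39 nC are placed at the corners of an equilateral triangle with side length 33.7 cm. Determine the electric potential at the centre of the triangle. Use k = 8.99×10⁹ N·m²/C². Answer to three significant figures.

The total potential is the scalar sum of each charge's contribution, V = Σ kqᵢ/rᵢ.
The distance from each vertex to the centroid is a/√3 = 0.195 m.
V = k[(5.73×10⁻⁹)/(0.195) + (6.76×10⁻⁹)/(0.195) + (2.39×10⁻⁹)/(0.195)] = 688 V.

688 V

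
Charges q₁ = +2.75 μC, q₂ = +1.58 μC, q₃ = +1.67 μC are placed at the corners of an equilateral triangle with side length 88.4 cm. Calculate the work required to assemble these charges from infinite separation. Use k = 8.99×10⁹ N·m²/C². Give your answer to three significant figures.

The assembly work is the sum of pairwise potential energies, U = Σ_{i<j} kqᵢqⱼ/rᵢⱼ.
All three pair separations equal the side length, 0.884 m.
U = (0.0442) + (0.0467) + (0.0268) = 0.118 J.

0.118 J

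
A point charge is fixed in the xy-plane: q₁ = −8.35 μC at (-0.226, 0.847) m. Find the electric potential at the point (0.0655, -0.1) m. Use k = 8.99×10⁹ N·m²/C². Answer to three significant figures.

Electric potential is a scalar, so the contributions from each charge add algebraically: V = Σ kqᵢ/rᵢ.
Distances from the field point to each charge: r₁ = 0.991 m.
V = k[(-8.35×10⁻⁶)/(0.991)] = -7.58×10⁴ V.

-7.58×10⁴ V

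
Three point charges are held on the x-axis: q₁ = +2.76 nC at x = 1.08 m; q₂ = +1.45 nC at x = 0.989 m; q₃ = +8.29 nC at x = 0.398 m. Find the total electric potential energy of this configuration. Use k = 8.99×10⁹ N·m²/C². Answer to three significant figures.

8.80×10⁻⁷ J

The work to assemble the configuration equals its total potential energy, U = Σ kqᵢqⱼ/rᵢⱼ over all pairs.
Pair separations: r₁₂ = 0.0910 m, r₁₃ = 0.682 m, r₂₃ = 0.591 m.
U = (3.95×10⁻⁷) + (3.02×10⁻⁷) + (1.83×10⁻⁷) = 8.80×10⁻⁷ J.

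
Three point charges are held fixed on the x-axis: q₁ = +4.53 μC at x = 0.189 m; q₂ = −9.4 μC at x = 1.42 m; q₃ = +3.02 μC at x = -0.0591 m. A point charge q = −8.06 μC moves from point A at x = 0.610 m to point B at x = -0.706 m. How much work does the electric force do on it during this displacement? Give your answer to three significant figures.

0.119 J

The work done by the electric force is W_field = −ΔU = −q(V_B − V_A) = q(V_A − V_B).
At A: distances to the source charges are 0.421 m, 0.810 m, 0.669 m; V_A = Σ kqᵢ/rᵢ = 3.30×10⁴ V.
At B: distances to the source charges are 0.895 m, 2.13 m, 0.647 m; V_B = Σ kqᵢ/rᵢ = 4.77×10⁴ V.
ΔV = V_B − V_A = 1.47×10⁴ V.
W_field = −qΔV = −(-8.06×10⁻⁶ C)(1.47×10⁴ V) = 0.119 J.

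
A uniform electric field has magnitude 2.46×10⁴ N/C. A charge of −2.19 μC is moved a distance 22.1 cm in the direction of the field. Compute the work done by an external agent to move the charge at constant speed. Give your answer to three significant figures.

The potential change for a displacement 22.1 cm in the direction of the field is ΔV = −Ed = -5440 V.
W_ext = qΔV = 0.0119 J.

0.0119 J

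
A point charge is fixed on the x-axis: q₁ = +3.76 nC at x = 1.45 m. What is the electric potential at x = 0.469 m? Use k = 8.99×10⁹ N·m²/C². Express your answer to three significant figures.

The total potential is the scalar sum of each charge's contribution, V = Σ kqᵢ/rᵢ.
V = k[(3.76×10⁻⁹)/(0.981)] = 34.5 V.

34.5 V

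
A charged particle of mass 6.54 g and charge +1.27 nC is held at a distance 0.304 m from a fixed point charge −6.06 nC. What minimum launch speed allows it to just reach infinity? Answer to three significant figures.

8.34×10⁻³ m/s

To just escape, total mechanical energy must reach zero at infinity: ½mv²_min + U = 0, so ½mv²_min = −U = |kQq|/r.
|U| = |kQq|/r = (8.99×10⁹ N·m²/C²)(6.06×10⁻⁹)(1.27×10⁻⁹)/(0.304) = 2.28×10⁻⁷ J.
v_min = √(2|U|/m) = √(2·2.28×10⁻⁷/6.54×10⁻³) = 8.34×10⁻³ m/s.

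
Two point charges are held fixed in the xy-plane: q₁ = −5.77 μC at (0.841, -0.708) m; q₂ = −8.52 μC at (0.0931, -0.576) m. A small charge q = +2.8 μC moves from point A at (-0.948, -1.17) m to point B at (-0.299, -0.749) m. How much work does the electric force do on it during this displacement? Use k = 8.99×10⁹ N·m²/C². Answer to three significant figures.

0.370 J

The work done by the electric force is W_field = −ΔU = −q(V_B − V_A) = q(V_A − V_B).
At A: distances to the source charges are 1.85 m, 1.20 m; V_A = Σ kqᵢ/rᵢ = -9.20×10⁴ V.
At B: distances to the source charges are 1.14 m, 0.429 m; V_B = Σ kqᵢ/rᵢ = -2.24×10⁵ V.
ΔV = V_B − V_A = -1.32×10⁵ V.
W_field = −qΔV = −(2.80×10⁻⁶ C)(-1.32×10⁵ V) = 0.370 J.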